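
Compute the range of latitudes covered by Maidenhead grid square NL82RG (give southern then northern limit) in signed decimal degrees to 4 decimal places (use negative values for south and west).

Field N=13, L=11: +13·20° lon, +11·10° lat → SW at lon 80°, lat 20°.
Square 8, 2: +8·2° lon, +2·1° lat → SW at lon 96°, lat 22°.
Subsquare r=17, g=6: +17·0.0833333° lon, +6·0.0416667° lat → SW at lon 97.4167°, lat 22.25°.
Cell spans 0.0833333° lon × 0.0416667° lat.
south 22.2500, north 22.2917.

22.2500, 22.2917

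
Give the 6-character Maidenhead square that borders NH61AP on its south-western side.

NH51xo

Longitude subsquare a = 0; −1 → -1, wraps to 23 = x, carry into square.
Longitude square 6; −1 → 5.
Latitude subsquare p = 15; −1 → 14 = o.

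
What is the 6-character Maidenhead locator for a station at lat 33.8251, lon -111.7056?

Add 180° to longitude and 90° to latitude: 68.2944, 123.8251.
Field (20°×10°, letters A–R): 68.2944/20 → 3 → D, 123.8251/10 → 12 → M; chars DM.
Square (2°×1°, digits 0–9): 8.2944/2 → 4, 3.8251/1 → 3; chars 43.
Subsquare (5′×2.5′, letters a–x): 0.2944/0.0833333 → 3 → d, 0.8251/0.0416667 → 19 → t; chars dt.

DM43dt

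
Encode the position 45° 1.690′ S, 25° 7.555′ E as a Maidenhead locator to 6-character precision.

Shift to the Maidenhead origin (180°W, 90°S): lon 205.1259, lat 44.9718.
Field (20°×10°, letters A–R): 205.1259/20 → 10 → K, 44.9718/10 → 4 → E; chars KE.
Square (2°×1°, digits 0–9): 5.1259/2 → 2, 4.9718/1 → 4; chars 24.
Subsquare (5′×2.5′, letters a–x): 1.1259/0.0833333 → 13 → n, 0.9718/0.0416667 → 23 → x; chars nx.

KE24nx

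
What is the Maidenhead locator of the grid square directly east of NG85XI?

Longitude subsquare x = 23; +1 → 24, wraps to 0 = a, carry into square.
Longitude square 8; +1 → 9.
The latitude characters are unchanged.

NG95ai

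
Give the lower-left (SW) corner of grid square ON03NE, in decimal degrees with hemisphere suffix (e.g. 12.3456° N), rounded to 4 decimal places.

Field O=14, N=13: +14·20° lon, +13·10° lat → SW at lon 100°, lat 40°.
Square 0, 3: +0·2° lon, +3·1° lat → SW at lon 100°, lat 43°.
Subsquare n=13, e=4: +13·0.0833333° lon, +4·0.0416667° lat → SW at lon 101.083°, lat 43.1667°.
latitude 43.1667° N, longitude 101.0833° E.

43.1667° N, 101.0833° E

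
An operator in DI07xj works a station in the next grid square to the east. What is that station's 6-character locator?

DI17aj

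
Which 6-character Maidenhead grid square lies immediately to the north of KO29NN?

Latitude subsquare n = 13; +1 → 14 = o.
The longitude characters are unchanged.

KO29no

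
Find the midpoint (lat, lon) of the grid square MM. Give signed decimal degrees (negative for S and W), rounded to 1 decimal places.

35.0, 70.0

Field M=12, M=12: +12·20° lon, +12·10° lat → SW at lon 60°, lat 30°.
Cell spans 20° lon × 10° lat. Centre is SW corner plus half of each.
latitude 35.0, longitude 70.0.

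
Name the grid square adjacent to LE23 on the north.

LE24

Latitude square 3; +1 → 4.
The longitude characters are unchanged.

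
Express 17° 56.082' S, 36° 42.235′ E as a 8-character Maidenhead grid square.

Offset from 180°W / 90°S: lon 216.70392°, lat 72.06530°.
Field (20°×10°, letters A–R): 216.70392/20 → 10 → K, 72.06530/10 → 7 → H; chars KH.
Square (2°×1°, digits 0–9): 16.70392/2 → 8, 2.06530/1 → 2; chars 82.
Subsquare (5′×2.5′, letters a–x): 0.70392/0.0833333 → 8 → i, 0.06530/0.0416667 → 1 → b; chars ib.
Extended square (30″×15″, digits 0–9): 0.03725/0.00833333 → 4, 0.02363/0.00416667 → 5; chars 45.

KH82ib45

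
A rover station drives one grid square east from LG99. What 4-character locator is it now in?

MG09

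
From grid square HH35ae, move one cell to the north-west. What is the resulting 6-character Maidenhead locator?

HH25xf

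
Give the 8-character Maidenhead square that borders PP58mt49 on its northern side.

PP58mu40

Latitude extended square 9; +1 → 10, wraps to 0, carry into subsquare.
Latitude subsquare t = 19; +1 → 20 = u.
The longitude characters are unchanged.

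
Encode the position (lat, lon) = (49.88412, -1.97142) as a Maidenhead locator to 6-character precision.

Offset from 180°W / 90°S: lon 178.0286°, lat 139.8841°.
Field (20°×10°, letters A–R): 178.0286/20 → 8 → I, 139.8841/10 → 13 → N; chars IN.
Square (2°×1°, digits 0–9): 18.0286/2 → 9, 9.8841/1 → 9; chars 99.
Subsquare (5′×2.5′, letters a–x): 0.0286/0.0833333 → 0 → a, 0.8841/0.0416667 → 21 → v; chars av.

IN99av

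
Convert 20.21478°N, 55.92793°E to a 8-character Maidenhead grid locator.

LL70xf11

Shift to the Maidenhead origin (180°W, 90°S): lon 235.92793, lat 110.21478.
Field: 235.92793/20 → 11 → L, 110.21478/10 → 11 → L; chars LL.
Square: 15.92793/2 → 7, 0.21478/1 → 0; chars 70.
Subsquare: 1.92793/0.0833333 → 23 → x, 0.21478/0.0416667 → 5 → f; chars xf.
Extended square: 0.01126/0.00833333 → 1, 0.00645/0.00416667 → 1; chars 11.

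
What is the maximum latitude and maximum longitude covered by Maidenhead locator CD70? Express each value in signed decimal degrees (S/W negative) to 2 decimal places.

Field C=2, D=3: +2·20° lon, +3·10° lat → SW at lon -140°, lat -60°.
Square 7, 0: +7·2° lon, +0·1° lat → SW at lon -126°, lat -60°.
Cell spans 2° lon × 1° lat. NE corner is SW corner plus one full cell.
latitude -59.00, longitude -124.00.

-59.00, -124.00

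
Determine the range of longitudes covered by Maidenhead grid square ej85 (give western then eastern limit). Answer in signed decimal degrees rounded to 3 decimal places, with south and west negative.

-84.000, -82.000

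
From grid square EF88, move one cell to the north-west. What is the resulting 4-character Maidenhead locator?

Longitude square 8; −1 → 7.
Latitude square 8; +1 → 9.

EF79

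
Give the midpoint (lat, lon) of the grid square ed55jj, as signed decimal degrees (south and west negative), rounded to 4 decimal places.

Field E=4, D=3: +4·20° lon, +3·10° lat → SW at lon -100°, lat -60°.
Square 5, 5: +5·2° lon, +5·1° lat → SW at lon -90°, lat -55°.
Subsquare j=9, j=9: +9·0.0833333° lon, +9·0.0416667° lat → SW at lon -89.25°, lat -54.625°.
Cell spans 0.0833333° lon × 0.0416667° lat. Centre is SW corner plus half of each.
latitude -54.6042, longitude -89.2083.

-54.6042, -89.2083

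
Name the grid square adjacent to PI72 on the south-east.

Longitude square 7; +1 → 8.
Latitude square 2; −1 → 1.

PI81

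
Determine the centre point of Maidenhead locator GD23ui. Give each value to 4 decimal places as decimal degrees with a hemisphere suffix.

56.6458° S, 54.2917° W

Field G=6, D=3: +6·20° lon, +3·10° lat → SW at lon -60°, lat -60°.
Square 2, 3: +2·2° lon, +3·1° lat → SW at lon -56°, lat -57°.
Subsquare u=20, i=8: +20·0.0833333° lon, +8·0.0416667° lat → SW at lon -54.3333°, lat -56.6667°.
Cell spans 0.0833333° lon × 0.0416667° lat. Centre is SW corner plus half of each.
latitude 56.6458° S, longitude 54.2917° W.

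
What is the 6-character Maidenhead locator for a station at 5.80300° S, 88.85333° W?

EI54ne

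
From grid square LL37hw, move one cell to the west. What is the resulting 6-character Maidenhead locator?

Longitude subsquare h = 7; −1 → 6 = g.
The latitude characters are unchanged.

LL37gw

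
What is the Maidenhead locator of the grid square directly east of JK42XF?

JK52af

Longitude subsquare x = 23; +1 → 24, wraps to 0 = a, carry into square.
Longitude square 4; +1 → 5.
The latitude characters are unchanged.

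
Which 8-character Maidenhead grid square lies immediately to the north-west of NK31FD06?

Longitude extended square 0; −1 → -1, wraps to 9, carry into subsquare.
Longitude subsquare f = 5; −1 → 4 = e.
Latitude extended square 6; +1 → 7.

NK31ed97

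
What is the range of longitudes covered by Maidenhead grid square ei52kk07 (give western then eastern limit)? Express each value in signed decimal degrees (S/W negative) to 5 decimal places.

Field E=4, I=8: +4·20° lon, +8·10° lat → SW at lon -100°, lat -10°.
Square 5, 2: +5·2° lon, +2·1° lat → SW at lon -90°, lat -8°.
Subsquare k=10, k=10: +10·0.0833333° lon, +10·0.0416667° lat → SW at lon -89.1667°, lat -7.58333°.
Extended square 0, 7: +0·0.00833333° lon, +7·0.00416667° lat → SW at lon -89.1667°, lat -7.55417°.
Cell spans 0.00833333° lon × 0.00416667° lat.
west -89.16667, east -89.15833.

-89.16667, -89.15833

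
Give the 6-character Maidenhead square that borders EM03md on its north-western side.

EM03le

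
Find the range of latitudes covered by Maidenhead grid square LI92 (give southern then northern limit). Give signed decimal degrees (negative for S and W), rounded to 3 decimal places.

Field L=11, I=8: +11·20° lon, +8·10° lat → SW at lon 40°, lat -10°.
Square 9, 2: +9·2° lon, +2·1° lat → SW at lon 58°, lat -8°.
Cell spans 2° lon × 1° lat.
south -8.000, north -7.000.

-8.000, -7.000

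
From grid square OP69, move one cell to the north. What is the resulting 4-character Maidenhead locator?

OQ60

Latitude square 9; +1 → 10, wraps to 0, carry into field.
Latitude field P = 15; +1 → 16 = Q.
The longitude characters are unchanged.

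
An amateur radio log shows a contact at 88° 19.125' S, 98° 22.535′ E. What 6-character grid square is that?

NA91eq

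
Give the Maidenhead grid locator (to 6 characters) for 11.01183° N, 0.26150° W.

IK91ua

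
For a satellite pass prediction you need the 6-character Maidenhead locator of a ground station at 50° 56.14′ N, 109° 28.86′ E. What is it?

OO40rw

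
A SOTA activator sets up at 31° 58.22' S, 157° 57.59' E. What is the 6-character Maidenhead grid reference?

QF88xa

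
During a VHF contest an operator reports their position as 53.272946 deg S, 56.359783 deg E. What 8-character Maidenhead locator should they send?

LD86er34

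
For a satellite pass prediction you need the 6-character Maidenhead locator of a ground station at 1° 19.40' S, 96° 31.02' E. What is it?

Offset from 180°W / 90°S: lon 276.5170°, lat 88.6767°.
Field: 276.5170/20 → 13 → N, 88.6767/10 → 8 → I; chars NI.
Square: 16.5170/2 → 8, 8.6767/1 → 8; chars 88.
Subsquare: 0.5170/0.0833333 → 6 → g, 0.6767/0.0416667 → 16 → q; chars gq.

NI88gq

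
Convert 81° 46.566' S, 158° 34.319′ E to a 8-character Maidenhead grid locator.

Offset from 180°W / 90°S: lon 338.57198°, lat 8.22390°.
Field: 338.57198/20 → 16 → Q, 8.22390/10 → 0 → A; chars QA.
Square: 18.57198/2 → 9, 8.22390/1 → 8; chars 98.
Subsquare: 0.57198/0.0833333 → 6 → g, 0.22390/0.0416667 → 5 → f; chars gf.
Extended square: 0.07198/0.00833333 → 8, 0.01557/0.00416667 → 3; chars 83.

QA98gf83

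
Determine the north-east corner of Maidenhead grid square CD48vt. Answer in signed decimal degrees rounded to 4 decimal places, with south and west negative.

-51.1667, -130.1667

Field C=2, D=3: +2·20° lon, +3·10° lat → SW at lon -140°, lat -60°.
Square 4, 8: +4·2° lon, +8·1° lat → SW at lon -132°, lat -52°.
Subsquare v=21, t=19: +21·0.0833333° lon, +19·0.0416667° lat → SW at lon -130.25°, lat -51.2083°.
Cell spans 0.0833333° lon × 0.0416667° lat. NE corner is SW corner plus one full cell.
latitude -51.1667, longitude -130.1667.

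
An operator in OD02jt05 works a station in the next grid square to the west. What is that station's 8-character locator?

OD02it95

Longitude extended square 0; −1 → -1, wraps to 9, carry into subsquare.
Longitude subsquare j = 9; −1 → 8 = i.
The latitude characters are unchanged.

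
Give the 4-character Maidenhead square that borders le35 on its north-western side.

LE26

Longitude square 3; −1 → 2.
Latitude square 5; +1 → 6.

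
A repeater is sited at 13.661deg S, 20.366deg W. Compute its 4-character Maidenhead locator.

HH96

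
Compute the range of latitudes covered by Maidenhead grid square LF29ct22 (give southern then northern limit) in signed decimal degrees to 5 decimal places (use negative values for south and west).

-30.20000, -30.19583

Field L=11, F=5: +11·20° lon, +5·10° lat → SW at lon 40°, lat -40°.
Square 2, 9: +2·2° lon, +9·1° lat → SW at lon 44°, lat -31°.
Subsquare c=2, t=19: +2·0.0833333° lon, +19·0.0416667° lat → SW at lon 44.1667°, lat -30.2083°.
Extended square 2, 2: +2·0.00833333° lon, +2·0.00416667° lat → SW at lon 44.1833°, lat -30.2°.
Cell spans 0.00833333° lon × 0.00416667° lat.
south -30.20000, north -30.19583.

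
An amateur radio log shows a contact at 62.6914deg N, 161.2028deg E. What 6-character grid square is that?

Add 180° to longitude and 90° to latitude: 341.2028, 152.6914.
Field: lon ⌊341.2028/20⌋ = 17 → R; lat ⌊152.6914/10⌋ = 15 → P.
Square: lon ⌊1.2028/2⌋ = 0; lat ⌊2.6914/1⌋ = 2.
Subsquare: lon ⌊1.2028/0.0833333⌋ = 14 → o; lat ⌊0.6914/0.0416667⌋ = 16 → q.

RP02oq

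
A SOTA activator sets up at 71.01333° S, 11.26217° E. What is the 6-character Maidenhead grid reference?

JB58px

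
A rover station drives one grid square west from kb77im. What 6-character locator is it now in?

KB77hm

Longitude subsquare i = 8; −1 → 7 = h.
The latitude characters are unchanged.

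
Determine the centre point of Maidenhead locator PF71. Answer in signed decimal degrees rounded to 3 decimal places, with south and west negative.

-38.500, 135.000

Field P=15, F=5: +15·20° lon, +5·10° lat → SW at lon 120°, lat -40°.
Square 7, 1: +7·2° lon, +1·1° lat → SW at lon 134°, lat -39°.
Cell spans 2° lon × 1° lat. Centre is SW corner plus half of each.
latitude -38.500, longitude 135.000.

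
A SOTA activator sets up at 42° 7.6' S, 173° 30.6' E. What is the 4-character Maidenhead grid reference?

Shift to the Maidenhead origin (180°W, 90°S): lon 353.51, lat 47.87.
Field (20°×10°, letters A–R): 353.51/20 → 17 → R, 47.87/10 → 4 → E; chars RE.
Square (2°×1°, digits 0–9): 13.51/2 → 6, 7.87/1 → 7; chars 67.

RE67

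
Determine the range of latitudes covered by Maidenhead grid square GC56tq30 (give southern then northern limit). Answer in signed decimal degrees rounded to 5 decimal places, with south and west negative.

-63.33333, -63.32917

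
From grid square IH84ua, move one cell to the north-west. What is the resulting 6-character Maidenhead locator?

IH84tb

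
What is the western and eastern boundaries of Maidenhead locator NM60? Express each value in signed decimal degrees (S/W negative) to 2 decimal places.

Field N=13, M=12: +13·20° lon, +12·10° lat → SW at lon 80°, lat 30°.
Square 6, 0: +6·2° lon, +0·1° lat → SW at lon 92°, lat 30°.
Cell spans 2° lon × 1° lat.
west 92.00, east 94.00.

92.00, 94.00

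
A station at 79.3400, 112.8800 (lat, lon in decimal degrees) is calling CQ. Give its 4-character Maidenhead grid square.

Shift to the Maidenhead origin (180°W, 90°S): lon 292.88, lat 169.34.
Field: lon ⌊292.88/20⌋ = 14 → O; lat ⌊169.34/10⌋ = 16 → Q.
Square: lon ⌊12.88/2⌋ = 6; lat ⌊9.34/1⌋ = 9.

OQ69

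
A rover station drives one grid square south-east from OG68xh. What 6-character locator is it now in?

OG78ag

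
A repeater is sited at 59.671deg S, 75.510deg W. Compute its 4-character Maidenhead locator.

FD20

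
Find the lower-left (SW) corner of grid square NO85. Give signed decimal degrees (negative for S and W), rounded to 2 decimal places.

Field N=13, O=14: +13·20° lon, +14·10° lat → SW at lon 80°, lat 50°.
Square 8, 5: +8·2° lon, +5·1° lat → SW at lon 96°, lat 55°.
latitude 55.00, longitude 96.00.

55.00, 96.00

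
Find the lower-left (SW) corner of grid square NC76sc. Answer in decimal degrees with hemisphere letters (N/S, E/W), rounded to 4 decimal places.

63.9167° S, 95.5000° E

Field N=13, C=2: +13·20° lon, +2·10° lat → SW at lon 80°, lat -70°.
Square 7, 6: +7·2° lon, +6·1° lat → SW at lon 94°, lat -64°.
Subsquare s=18, c=2: +18·0.0833333° lon, +2·0.0416667° lat → SW at lon 95.5°, lat -63.9167°.
latitude 63.9167° S, longitude 95.5000° E.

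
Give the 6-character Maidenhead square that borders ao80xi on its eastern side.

Longitude subsquare x = 23; +1 → 24, wraps to 0 = a, carry into square.
Longitude square 8; +1 → 9.
The latitude characters are unchanged.

AO90ai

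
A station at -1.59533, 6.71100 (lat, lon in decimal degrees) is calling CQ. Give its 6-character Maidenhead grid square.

JI38ij

Add 180° to longitude and 90° to latitude: 186.7110, 88.4047.
Field: lon ⌊186.7110/20⌋ = 9 → J; lat ⌊88.4047/10⌋ = 8 → I.
Square: lon ⌊6.7110/2⌋ = 3; lat ⌊8.4047/1⌋ = 8.
Subsquare: lon ⌊0.7110/0.0833333⌋ = 8 → i; lat ⌊0.4047/0.0416667⌋ = 9 → j.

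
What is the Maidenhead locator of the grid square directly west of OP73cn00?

Longitude extended square 0; −1 → -1, wraps to 9, carry into subsquare.
Longitude subsquare c = 2; −1 → 1 = b.
The latitude characters are unchanged.

OP73bn90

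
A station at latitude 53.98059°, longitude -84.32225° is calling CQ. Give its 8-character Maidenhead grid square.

EO73ux15

Shift to the Maidenhead origin (180°W, 90°S): lon 95.67775, lat 143.98059.
Field: 95.67775/20 → 4 → E, 143.98059/10 → 14 → O; chars EO.
Square: 15.67775/2 → 7, 3.98059/1 → 3; chars 73.
Subsquare: 1.67775/0.0833333 → 20 → u, 0.98059/0.0416667 → 23 → x; chars ux.
Extended square: 0.01108/0.00833333 → 1, 0.02226/0.00416667 → 5; chars 15.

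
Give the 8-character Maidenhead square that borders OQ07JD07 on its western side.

Longitude extended square 0; −1 → -1, wraps to 9, carry into subsquare.
Longitude subsquare j = 9; −1 → 8 = i.
The latitude characters are unchanged.

OQ07id97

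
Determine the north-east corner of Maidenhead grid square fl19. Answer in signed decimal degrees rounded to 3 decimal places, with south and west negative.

30.000, -76.000

Field F=5, L=11: +5·20° lon, +11·10° lat → SW at lon -80°, lat 20°.
Square 1, 9: +1·2° lon, +9·1° lat → SW at lon -78°, lat 29°.
Cell spans 2° lon × 1° lat. NE corner is SW corner plus one full cell.
latitude 30.000, longitude -76.000.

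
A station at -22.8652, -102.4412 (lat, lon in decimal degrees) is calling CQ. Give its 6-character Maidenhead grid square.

Shift to the Maidenhead origin (180°W, 90°S): lon 77.5588, lat 67.1348.
Field: lon ⌊77.5588/20⌋ = 3 → D; lat ⌊67.1348/10⌋ = 6 → G.
Square: lon ⌊17.5588/2⌋ = 8; lat ⌊7.1348/1⌋ = 7.
Subsquare: lon ⌊1.5588/0.0833333⌋ = 18 → s; lat ⌊0.1348/0.0416667⌋ = 3 → d.

DG87sd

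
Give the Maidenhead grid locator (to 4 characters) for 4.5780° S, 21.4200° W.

Offset from 180°W / 90°S: lon 158.58°, lat 85.42°.
Field: 158.58/20 → 7 → H, 85.42/10 → 8 → I; chars HI.
Square: 18.58/2 → 9, 5.42/1 → 5; chars 95.

HI95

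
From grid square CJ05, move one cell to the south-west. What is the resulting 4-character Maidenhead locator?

Longitude square 0; −1 → -1, wraps to 9, carry into field.
Longitude field C = 2; −1 → 1 = B.
Latitude square 5; −1 → 4.

BJ94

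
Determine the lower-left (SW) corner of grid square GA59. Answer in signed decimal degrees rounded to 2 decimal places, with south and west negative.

Field G=6, A=0: +6·20° lon, +0·10° lat → SW at lon -60°, lat -90°.
Square 5, 9: +5·2° lon, +9·1° lat → SW at lon -50°, lat -81°.
latitude -81.00, longitude -50.00.

-81.00, -50.00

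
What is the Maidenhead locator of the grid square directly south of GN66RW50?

GN66rv59

Latitude extended square 0; −1 → -1, wraps to 9, carry into subsquare.
Latitude subsquare w = 22; −1 → 21 = v.
The longitude characters are unchanged.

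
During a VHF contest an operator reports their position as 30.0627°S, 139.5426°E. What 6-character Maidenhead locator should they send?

Shift to the Maidenhead origin (180°W, 90°S): lon 319.5426, lat 59.9373.
Field (20°×10°, letters A–R): lon ⌊319.5426/20⌋ = 15 → P; lat ⌊59.9373/10⌋ = 5 → F.
Square (2°×1°, digits 0–9): lon ⌊19.5426/2⌋ = 9; lat ⌊9.9373/1⌋ = 9.
Subsquare (5′×2.5′, letters a–x): lon ⌊1.5426/0.0833333⌋ = 18 → s; lat ⌊0.9373/0.0416667⌋ = 22 → w.

PF99sw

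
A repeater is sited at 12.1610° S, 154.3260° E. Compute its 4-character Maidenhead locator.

QH77

Offset from 180°W / 90°S: lon 334.33°, lat 77.84°.
Field: lon ⌊334.33/20⌋ = 16 → Q; lat ⌊77.84/10⌋ = 7 → H.
Square: lon ⌊14.33/2⌋ = 7; lat ⌊7.84/1⌋ = 7.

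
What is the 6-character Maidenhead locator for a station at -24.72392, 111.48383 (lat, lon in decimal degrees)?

OG55rg

Offset from 180°W / 90°S: lon 291.4838°, lat 65.2761°.
Field: lon ⌊291.4838/20⌋ = 14 → O; lat ⌊65.2761/10⌋ = 6 → G.
Square: lon ⌊11.4838/2⌋ = 5; lat ⌊5.2761/1⌋ = 5.
Subsquare: lon ⌊1.4838/0.0833333⌋ = 17 → r; lat ⌊0.2761/0.0416667⌋ = 6 → g.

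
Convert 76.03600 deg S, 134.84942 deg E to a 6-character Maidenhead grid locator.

Offset from 180°W / 90°S: lon 314.8494°, lat 13.9640°.
Field (20°×10°, letters A–R): lon ⌊314.8494/20⌋ = 15 → P; lat ⌊13.9640/10⌋ = 1 → B.
Square (2°×1°, digits 0–9): lon ⌊14.8494/2⌋ = 7; lat ⌊3.9640/1⌋ = 3.
Subsquare (5′×2.5′, letters a–x): lon ⌊0.8494/0.0833333⌋ = 10 → k; lat ⌊0.9640/0.0416667⌋ = 23 → x.

PB73kx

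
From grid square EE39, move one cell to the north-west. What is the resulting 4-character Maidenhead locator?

EF20

Longitude square 3; −1 → 2.
Latitude square 9; +1 → 10, wraps to 0, carry into field.
Latitude field E = 4; +1 → 5 = F.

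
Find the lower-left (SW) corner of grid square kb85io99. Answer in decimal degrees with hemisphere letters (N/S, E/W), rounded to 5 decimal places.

Field K=10, B=1: +10·20° lon, +1·10° lat → SW at lon 20°, lat -80°.
Square 8, 5: +8·2° lon, +5·1° lat → SW at lon 36°, lat -75°.
Subsquare i=8, o=14: +8·0.0833333° lon, +14·0.0416667° lat → SW at lon 36.6667°, lat -74.4167°.
Extended square 9, 9: +9·0.00833333° lon, +9·0.00416667° lat → SW at lon 36.7417°, lat -74.3792°.
latitude 74.37917° S, longitude 36.74167° E.

74.37917° S, 36.74167° E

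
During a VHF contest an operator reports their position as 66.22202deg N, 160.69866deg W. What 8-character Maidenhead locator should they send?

AP96pf63

Shift to the Maidenhead origin (180°W, 90°S): lon 19.30134, lat 156.22202.
Field (20°×10°, letters A–R): 19.30134/20 → 0 → A, 156.22202/10 → 15 → P; chars AP.
Square (2°×1°, digits 0–9): 19.30134/2 → 9, 6.22202/1 → 6; chars 96.
Subsquare (5′×2.5′, letters a–x): 1.30134/0.0833333 → 15 → p, 0.22202/0.0416667 → 5 → f; chars pf.
Extended square (30″×15″, digits 0–9): 0.05134/0.00833333 → 6, 0.01369/0.00416667 → 3; chars 63.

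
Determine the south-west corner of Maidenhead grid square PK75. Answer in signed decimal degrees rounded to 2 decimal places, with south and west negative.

15.00, 134.00

Field P=15, K=10: +15·20° lon, +10·10° lat → SW at lon 120°, lat 10°.
Square 7, 5: +7·2° lon, +5·1° lat → SW at lon 134°, lat 15°.
latitude 15.00, longitude 134.00.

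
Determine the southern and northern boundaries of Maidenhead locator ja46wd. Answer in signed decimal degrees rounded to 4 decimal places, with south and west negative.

Field J=9, A=0: +9·20° lon, +0·10° lat → SW at lon 0°, lat -90°.
Square 4, 6: +4·2° lon, +6·1° lat → SW at lon 8°, lat -84°.
Subsquare w=22, d=3: +22·0.0833333° lon, +3·0.0416667° lat → SW at lon 9.83333°, lat -83.875°.
Cell spans 0.0833333° lon × 0.0416667° lat.
south -83.8750, north -83.8333.

-83.8750, -83.8333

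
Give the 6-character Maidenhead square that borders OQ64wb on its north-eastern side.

Longitude subsquare w = 22; +1 → 23 = x.
Latitude subsquare b = 1; +1 → 2 = c.

OQ64xc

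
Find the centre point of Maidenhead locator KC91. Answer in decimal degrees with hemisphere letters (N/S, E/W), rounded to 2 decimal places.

Field K=10, C=2: +10·20° lon, +2·10° lat → SW at lon 20°, lat -70°.
Square 9, 1: +9·2° lon, +1·1° lat → SW at lon 38°, lat -69°.
Cell spans 2° lon × 1° lat. Centre is SW corner plus half of each.
latitude 68.50° S, longitude 39.00° E.

68.50° S, 39.00° E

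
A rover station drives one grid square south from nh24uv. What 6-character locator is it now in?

Latitude subsquare v = 21; −1 → 20 = u.
The longitude characters are unchanged.

NH24uu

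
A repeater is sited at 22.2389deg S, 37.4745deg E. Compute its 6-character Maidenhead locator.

Shift to the Maidenhead origin (180°W, 90°S): lon 217.4745, lat 67.7611.
Field: 217.4745/20 → 10 → K, 67.7611/10 → 6 → G; chars KG.
Square: 17.4745/2 → 8, 7.7611/1 → 7; chars 87.
Subsquare: 1.4745/0.0833333 → 17 → r, 0.7611/0.0416667 → 18 → s; chars rs.

KG87rs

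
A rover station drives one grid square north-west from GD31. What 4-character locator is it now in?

GD22

Longitude square 3; −1 → 2.
Latitude square 1; +1 → 2.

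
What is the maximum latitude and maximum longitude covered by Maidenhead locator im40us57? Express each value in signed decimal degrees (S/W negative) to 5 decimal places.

30.78333, -10.28333

Field I=8, M=12: +8·20° lon, +12·10° lat → SW at lon -20°, lat 30°.
Square 4, 0: +4·2° lon, +0·1° lat → SW at lon -12°, lat 30°.
Subsquare u=20, s=18: +20·0.0833333° lon, +18·0.0416667° lat → SW at lon -10.3333°, lat 30.75°.
Extended square 5, 7: +5·0.00833333° lon, +7·0.00416667° lat → SW at lon -10.2917°, lat 30.7792°.
Cell spans 0.00833333° lon × 0.00416667° lat. NE corner is SW corner plus one full cell.
latitude 30.78333, longitude -10.28333.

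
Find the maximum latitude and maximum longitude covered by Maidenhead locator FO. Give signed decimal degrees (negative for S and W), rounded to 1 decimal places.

Field F=5, O=14: +5·20° lon, +14·10° lat → SW at lon -80°, lat 50°.
Cell spans 20° lon × 10° lat. NE corner is SW corner plus one full cell.
latitude 60.0, longitude -60.0.

60.0, -60.0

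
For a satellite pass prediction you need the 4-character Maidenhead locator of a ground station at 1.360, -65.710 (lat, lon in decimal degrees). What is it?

FJ71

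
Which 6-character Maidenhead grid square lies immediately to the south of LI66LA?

Latitude subsquare a = 0; −1 → -1, wraps to 23 = x, carry into square.
Latitude square 6; −1 → 5.
The longitude characters are unchanged.

LI65lx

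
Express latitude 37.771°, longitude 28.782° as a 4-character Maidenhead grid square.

Add 180° to longitude and 90° to latitude: 208.78, 127.77.
Field: 208.78/20 → 10 → K, 127.77/10 → 12 → M; chars KM.
Square: 8.78/2 → 4, 7.77/1 → 7; chars 47.

KM47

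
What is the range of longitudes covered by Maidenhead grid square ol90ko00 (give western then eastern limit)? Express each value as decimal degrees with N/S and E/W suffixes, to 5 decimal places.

118.83333° E, 118.84167° E

Field O=14, L=11: +14·20° lon, +11·10° lat → SW at lon 100°, lat 20°.
Square 9, 0: +9·2° lon, +0·1° lat → SW at lon 118°, lat 20°.
Subsquare k=10, o=14: +10·0.0833333° lon, +14·0.0416667° lat → SW at lon 118.833°, lat 20.5833°.
Extended square 0, 0: +0·0.00833333° lon, +0·0.00416667° lat → SW at lon 118.833°, lat 20.5833°.
Cell spans 0.00833333° lon × 0.00416667° lat.
west 118.83333° E, east 118.84167° E.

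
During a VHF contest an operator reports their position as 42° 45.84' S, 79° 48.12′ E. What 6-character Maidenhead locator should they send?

ME97vf

Add 180° to longitude and 90° to latitude: 259.8020, 47.2360.
Field: 259.8020/20 → 12 → M, 47.2360/10 → 4 → E; chars ME.
Square: 19.8020/2 → 9, 7.2360/1 → 7; chars 97.
Subsquare: 1.8020/0.0833333 → 21 → v, 0.2360/0.0416667 → 5 → f; chars vf.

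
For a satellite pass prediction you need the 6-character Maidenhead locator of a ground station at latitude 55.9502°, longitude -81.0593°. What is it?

Shift to the Maidenhead origin (180°W, 90°S): lon 98.9407, lat 145.9502.
Field: 98.9407/20 → 4 → E, 145.9502/10 → 14 → O; chars EO.
Square: 18.9407/2 → 9, 5.9502/1 → 5; chars 95.
Subsquare: 0.9407/0.0833333 → 11 → l, 0.9502/0.0416667 → 22 → w; chars lw.

EO95lw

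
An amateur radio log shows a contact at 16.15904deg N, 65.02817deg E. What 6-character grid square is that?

Offset from 180°W / 90°S: lon 245.0282°, lat 106.1590°.
Field: lon ⌊245.0282/20⌋ = 12 → M; lat ⌊106.1590/10⌋ = 10 → K.
Square: lon ⌊5.0282/2⌋ = 2; lat ⌊6.1590/1⌋ = 6.
Subsquare: lon ⌊1.0282/0.0833333⌋ = 12 → m; lat ⌊0.1590/0.0416667⌋ = 3 → d.

MK26md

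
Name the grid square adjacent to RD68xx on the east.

RD78ax

Longitude subsquare x = 23; +1 → 24, wraps to 0 = a, carry into square.
Longitude square 6; +1 → 7.
The latitude characters are unchanged.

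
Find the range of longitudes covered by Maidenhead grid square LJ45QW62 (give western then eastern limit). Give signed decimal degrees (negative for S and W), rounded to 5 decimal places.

49.38333, 49.39167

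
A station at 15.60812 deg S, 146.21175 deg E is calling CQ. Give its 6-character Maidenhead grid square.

QH34cj

Add 180° to longitude and 90° to latitude: 326.2117, 74.3919.
Field: lon ⌊326.2117/20⌋ = 16 → Q; lat ⌊74.3919/10⌋ = 7 → H.
Square: lon ⌊6.2117/2⌋ = 3; lat ⌊4.3919/1⌋ = 4.
Subsquare: lon ⌊0.2117/0.0833333⌋ = 2 → c; lat ⌊0.3919/0.0416667⌋ = 9 → j.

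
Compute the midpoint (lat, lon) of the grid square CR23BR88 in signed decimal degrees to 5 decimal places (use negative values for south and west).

83.74375, -135.84583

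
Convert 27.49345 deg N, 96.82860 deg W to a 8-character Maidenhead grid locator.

EL17ol08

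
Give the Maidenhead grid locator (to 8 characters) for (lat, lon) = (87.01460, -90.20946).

ER47va43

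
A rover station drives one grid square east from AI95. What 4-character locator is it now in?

Longitude square 9; +1 → 10, wraps to 0, carry into field.
Longitude field A = 0; +1 → 1 = B.
The latitude characters are unchanged.

BI05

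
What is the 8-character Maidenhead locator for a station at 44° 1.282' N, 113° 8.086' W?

Add 180° to longitude and 90° to latitude: 66.86523, 134.02137.
Field: 66.86523/20 → 3 → D, 134.02137/10 → 13 → N; chars DN.
Square: 6.86523/2 → 3, 4.02137/1 → 4; chars 34.
Subsquare: 0.86523/0.0833333 → 10 → k, 0.02137/0.0416667 → 0 → a; chars ka.
Extended square: 0.03190/0.00833333 → 3, 0.02137/0.00416667 → 5; chars 35.

DN34ka35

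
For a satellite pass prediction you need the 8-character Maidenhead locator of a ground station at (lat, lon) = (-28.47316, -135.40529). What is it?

CG21hm16

Shift to the Maidenhead origin (180°W, 90°S): lon 44.59471, lat 61.52684.
Field (20°×10°, letters A–R): 44.59471/20 → 2 → C, 61.52684/10 → 6 → G; chars CG.
Square (2°×1°, digits 0–9): 4.59471/2 → 2, 1.52684/1 → 1; chars 21.
Subsquare (5′×2.5′, letters a–x): 0.59471/0.0833333 → 7 → h, 0.52684/0.0416667 → 12 → m; chars hm.
Extended square (30″×15″, digits 0–9): 0.01138/0.00833333 → 1, 0.02684/0.00416667 → 6; chars 16.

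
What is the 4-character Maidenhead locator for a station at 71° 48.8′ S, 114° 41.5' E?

Offset from 180°W / 90°S: lon 294.69°, lat 18.19°.
Field: lon ⌊294.69/20⌋ = 14 → O; lat ⌊18.19/10⌋ = 1 → B.
Square: lon ⌊14.69/2⌋ = 7; lat ⌊8.19/1⌋ = 8.

OB78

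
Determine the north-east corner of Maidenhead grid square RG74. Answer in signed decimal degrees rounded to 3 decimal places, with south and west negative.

-25.000, 176.000

Field R=17, G=6: +17·20° lon, +6·10° lat → SW at lon 160°, lat -30°.
Square 7, 4: +7·2° lon, +4·1° lat → SW at lon 174°, lat -26°.
Cell spans 2° lon × 1° lat. NE corner is SW corner plus one full cell.
latitude -25.000, longitude 176.000.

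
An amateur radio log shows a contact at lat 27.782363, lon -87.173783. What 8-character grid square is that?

Offset from 180°W / 90°S: lon 92.82622°, lat 117.78236°.
Field (20°×10°, letters A–R): 92.82622/20 → 4 → E, 117.78236/10 → 11 → L; chars EL.
Square (2°×1°, digits 0–9): 12.82622/2 → 6, 7.78236/1 → 7; chars 67.
Subsquare (5′×2.5′, letters a–x): 0.82622/0.0833333 → 9 → j, 0.78236/0.0416667 → 18 → s; chars js.
Extended square (30″×15″, digits 0–9): 0.07622/0.00833333 → 9, 0.03236/0.00416667 → 7; chars 97.

EL67js97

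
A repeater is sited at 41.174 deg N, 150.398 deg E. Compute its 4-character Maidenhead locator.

Add 180° to longitude and 90° to latitude: 330.40, 131.17.
Field: lon ⌊330.40/20⌋ = 16 → Q; lat ⌊131.17/10⌋ = 13 → N.
Square: lon ⌊10.40/2⌋ = 5; lat ⌊1.17/1⌋ = 1.

QN51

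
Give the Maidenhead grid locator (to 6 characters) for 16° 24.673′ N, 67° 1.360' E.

Add 180° to longitude and 90° to latitude: 247.0227, 106.4112.
Field (20°×10°, letters A–R): 247.0227/20 → 12 → M, 106.4112/10 → 10 → K; chars MK.
Square (2°×1°, digits 0–9): 7.0227/2 → 3, 6.4112/1 → 6; chars 36.
Subsquare (5′×2.5′, letters a–x): 1.0227/0.0833333 → 12 → m, 0.4112/0.0416667 → 9 → j; chars mj.

MK36mj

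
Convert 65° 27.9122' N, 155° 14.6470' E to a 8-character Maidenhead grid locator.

QP75ol91

Add 180° to longitude and 90° to latitude: 335.24412, 155.46520.
Field: lon ⌊335.24412/20⌋ = 16 → Q; lat ⌊155.46520/10⌋ = 15 → P.
Square: lon ⌊15.24412/2⌋ = 7; lat ⌊5.46520/1⌋ = 5.
Subsquare: lon ⌊1.24412/0.0833333⌋ = 14 → o; lat ⌊0.46520/0.0416667⌋ = 11 → l.
Extended square: lon ⌊0.07745/0.00833333⌋ = 9; lat ⌊0.00687/0.00416667⌋ = 1.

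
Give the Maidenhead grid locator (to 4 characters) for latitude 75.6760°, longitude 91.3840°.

NQ55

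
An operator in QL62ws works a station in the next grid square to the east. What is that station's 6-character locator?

QL62xs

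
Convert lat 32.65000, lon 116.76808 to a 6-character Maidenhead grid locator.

Shift to the Maidenhead origin (180°W, 90°S): lon 296.7681, lat 122.6500.
Field (20°×10°, letters A–R): 296.7681/20 → 14 → O, 122.6500/10 → 12 → M; chars OM.
Square (2°×1°, digits 0–9): 16.7681/2 → 8, 2.6500/1 → 2; chars 82.
Subsquare (5′×2.5′, letters a–x): 0.7681/0.0833333 → 9 → j, 0.6500/0.0416667 → 15 → p; chars jp.

OM82jp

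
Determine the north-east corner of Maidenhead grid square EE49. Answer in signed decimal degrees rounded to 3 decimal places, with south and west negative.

-40.000, -90.000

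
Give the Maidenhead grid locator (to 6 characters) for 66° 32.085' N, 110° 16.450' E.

OP56dm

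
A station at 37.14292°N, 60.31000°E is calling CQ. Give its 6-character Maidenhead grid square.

MM07dd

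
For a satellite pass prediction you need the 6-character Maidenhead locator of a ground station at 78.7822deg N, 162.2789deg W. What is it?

AQ88us

Add 180° to longitude and 90° to latitude: 17.7211, 168.7822.
Field: 17.7211/20 → 0 → A, 168.7822/10 → 16 → Q; chars AQ.
Square: 17.7211/2 → 8, 8.7822/1 → 8; chars 88.
Subsquare: 1.7211/0.0833333 → 20 → u, 0.7822/0.0416667 → 18 → s; chars us.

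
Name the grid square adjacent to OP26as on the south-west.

OP16xr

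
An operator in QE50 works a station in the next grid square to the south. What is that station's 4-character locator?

QD59

Latitude square 0; −1 → -1, wraps to 9, carry into field.
Latitude field E = 4; −1 → 3 = D.
The longitude characters are unchanged.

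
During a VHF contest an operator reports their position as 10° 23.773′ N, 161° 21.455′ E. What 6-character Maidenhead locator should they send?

Shift to the Maidenhead origin (180°W, 90°S): lon 341.3576, lat 100.3962.
Field: lon ⌊341.3576/20⌋ = 17 → R; lat ⌊100.3962/10⌋ = 10 → K.
Square: lon ⌊1.3576/2⌋ = 0; lat ⌊0.3962/1⌋ = 0.
Subsquare: lon ⌊1.3576/0.0833333⌋ = 16 → q; lat ⌊0.3962/0.0416667⌋ = 9 → j.

RK00qj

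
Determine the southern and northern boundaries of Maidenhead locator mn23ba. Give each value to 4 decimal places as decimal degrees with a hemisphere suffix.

43.0000° N, 43.0417° N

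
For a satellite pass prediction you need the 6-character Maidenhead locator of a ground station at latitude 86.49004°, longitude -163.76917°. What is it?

Add 180° to longitude and 90° to latitude: 16.2308, 176.4900.
Field: lon ⌊16.2308/20⌋ = 0 → A; lat ⌊176.4900/10⌋ = 17 → R.
Square: lon ⌊16.2308/2⌋ = 8; lat ⌊6.4900/1⌋ = 6.
Subsquare: lon ⌊0.2308/0.0833333⌋ = 2 → c; lat ⌊0.4900/0.0416667⌋ = 11 → l.

AR86cl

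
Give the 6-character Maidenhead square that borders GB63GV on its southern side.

GB63gu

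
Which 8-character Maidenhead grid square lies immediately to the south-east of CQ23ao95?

CQ23bo04

Longitude extended square 9; +1 → 10, wraps to 0, carry into subsquare.
Longitude subsquare a = 0; +1 → 1 = b.
Latitude extended square 5; −1 → 4.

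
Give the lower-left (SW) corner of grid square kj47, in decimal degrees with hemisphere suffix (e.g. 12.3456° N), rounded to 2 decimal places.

7.00° N, 28.00° E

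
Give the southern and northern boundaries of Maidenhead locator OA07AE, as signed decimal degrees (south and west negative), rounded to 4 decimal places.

Field O=14, A=0: +14·20° lon, +0·10° lat → SW at lon 100°, lat -90°.
Square 0, 7: +0·2° lon, +7·1° lat → SW at lon 100°, lat -83°.
Subsquare a=0, e=4: +0·0.0833333° lon, +4·0.0416667° lat → SW at lon 100°, lat -82.8333°.
Cell spans 0.0833333° lon × 0.0416667° lat.
south -82.8333, north -82.7917.

-82.8333, -82.7917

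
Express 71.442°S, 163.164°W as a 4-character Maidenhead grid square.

AB88

Offset from 180°W / 90°S: lon 16.84°, lat 18.56°.
Field: lon ⌊16.84/20⌋ = 0 → A; lat ⌊18.56/10⌋ = 1 → B.
Square: lon ⌊16.84/2⌋ = 8; lat ⌊8.56/1⌋ = 8.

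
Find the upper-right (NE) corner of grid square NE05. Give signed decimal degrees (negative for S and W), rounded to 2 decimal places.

Field N=13, E=4: +13·20° lon, +4·10° lat → SW at lon 80°, lat -50°.
Square 0, 5: +0·2° lon, +5·1° lat → SW at lon 80°, lat -45°.
Cell spans 2° lon × 1° lat. NE corner is SW corner plus one full cell.
latitude -44.00, longitude 82.00.

-44.00, 82.00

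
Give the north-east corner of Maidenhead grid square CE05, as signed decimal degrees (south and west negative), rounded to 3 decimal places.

-44.000, -138.000

Field C=2, E=4: +2·20° lon, +4·10° lat → SW at lon -140°, lat -50°.
Square 0, 5: +0·2° lon, +5·1° lat → SW at lon -140°, lat -45°.
Cell spans 2° lon × 1° lat. NE corner is SW corner plus one full cell.
latitude -44.000, longitude -138.000.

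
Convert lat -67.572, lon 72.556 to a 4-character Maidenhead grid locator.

MC62

Shift to the Maidenhead origin (180°W, 90°S): lon 252.56, lat 22.43.
Field: lon ⌊252.56/20⌋ = 12 → M; lat ⌊22.43/10⌋ = 2 → C.
Square: lon ⌊12.56/2⌋ = 6; lat ⌊2.43/1⌋ = 2.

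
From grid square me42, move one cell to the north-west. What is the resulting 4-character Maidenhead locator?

Longitude square 4; −1 → 3.
Latitude square 2; +1 → 3.

ME33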